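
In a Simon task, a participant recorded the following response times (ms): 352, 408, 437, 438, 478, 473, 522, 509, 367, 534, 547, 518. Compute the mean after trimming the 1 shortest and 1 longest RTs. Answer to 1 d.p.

Sorted: 352, 367, 408, 437, 438, 473, 478, 509, 518, 522, 534, 547
Drop lowest 1 (352) and highest 1 (547)
Remaining (n=10): Σ = 4684, mean = 4684/10 = 468.400

468.4 ms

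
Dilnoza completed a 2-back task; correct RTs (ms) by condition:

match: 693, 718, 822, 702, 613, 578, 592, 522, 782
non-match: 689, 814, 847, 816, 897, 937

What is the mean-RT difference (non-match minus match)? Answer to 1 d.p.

164.2 ms

M(match) = 6022/9 = 669.111
M(non-match) = 5000/6 = 833.333
Difference = 833.333 − 669.111 = 164.222 ms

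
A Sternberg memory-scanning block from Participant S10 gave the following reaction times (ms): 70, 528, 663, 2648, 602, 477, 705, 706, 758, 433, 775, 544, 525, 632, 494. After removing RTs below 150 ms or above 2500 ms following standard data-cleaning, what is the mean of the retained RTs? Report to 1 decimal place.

Excluded: 70, 2648
Retained (n=13): Σ = 7842
Mean = 7842/13 = 603.2308

603.2 ms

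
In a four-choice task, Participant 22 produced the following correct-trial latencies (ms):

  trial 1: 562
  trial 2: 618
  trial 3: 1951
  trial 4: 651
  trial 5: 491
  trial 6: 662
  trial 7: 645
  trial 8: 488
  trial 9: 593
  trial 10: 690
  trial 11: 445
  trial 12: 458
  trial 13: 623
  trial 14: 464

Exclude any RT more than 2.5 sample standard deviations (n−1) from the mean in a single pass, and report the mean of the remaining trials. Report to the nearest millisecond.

n = 14, ΣRT = 9341, M = 667.214
Σ(x−M)² = 1867978.36; s = √(1867978.36/13) = 379.065
Cutoffs: 667.214 ± 2.5·379.065 → [-280.4, 1614.9]
Outside: 1951 → excluded.
Retained (n=13): Σ = 7390, mean = 7390/13 = 568.462

568 ms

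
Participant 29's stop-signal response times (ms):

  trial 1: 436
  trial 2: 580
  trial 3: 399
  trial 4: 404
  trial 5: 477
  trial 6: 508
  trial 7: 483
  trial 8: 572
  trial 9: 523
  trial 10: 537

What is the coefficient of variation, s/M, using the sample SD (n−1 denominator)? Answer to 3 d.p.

0.131

n = 10, Σ = 4919, M = 491.9000
Σ(x−M)² = 37220.900; s = √(37220.900/9) = 64.3091
CV = 64.3091 / 491.9000 = 0.13074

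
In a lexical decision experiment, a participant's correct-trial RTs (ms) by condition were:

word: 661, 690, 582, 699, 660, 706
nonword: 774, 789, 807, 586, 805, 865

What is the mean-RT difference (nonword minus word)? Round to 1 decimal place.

M(word) = 3998/6 = 666.333
M(nonword) = 4626/6 = 771.000
Difference = 771.000 − 666.333 = 104.667 ms

104.7 ms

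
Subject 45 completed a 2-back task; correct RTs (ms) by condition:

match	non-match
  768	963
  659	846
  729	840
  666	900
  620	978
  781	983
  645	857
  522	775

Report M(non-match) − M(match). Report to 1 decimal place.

219.0 ms

M(match) = 5390/8 = 673.750
M(non-match) = 7142/8 = 892.750
Difference = 892.750 − 673.750 = 219.000 ms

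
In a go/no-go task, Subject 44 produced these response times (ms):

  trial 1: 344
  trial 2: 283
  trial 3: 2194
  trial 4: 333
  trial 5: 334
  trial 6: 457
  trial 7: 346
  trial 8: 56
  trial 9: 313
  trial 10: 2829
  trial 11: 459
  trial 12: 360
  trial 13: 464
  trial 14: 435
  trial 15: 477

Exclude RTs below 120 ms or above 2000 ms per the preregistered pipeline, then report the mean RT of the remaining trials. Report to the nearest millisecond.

384 ms

Excluded: 56, 2194, 2829
Retained (n=12): Σ = 4605
Mean = 4605/12 = 383.7500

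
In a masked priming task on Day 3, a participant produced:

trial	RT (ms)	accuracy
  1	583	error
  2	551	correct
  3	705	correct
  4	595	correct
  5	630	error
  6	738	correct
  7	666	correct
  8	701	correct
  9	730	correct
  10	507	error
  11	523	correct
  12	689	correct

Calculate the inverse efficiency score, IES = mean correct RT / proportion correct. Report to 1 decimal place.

Correct trials (n=9): 551, 705, 595, 738, 666, 701, 730, 523, 689
Mean correct RT = 5898/9 = 655.3333 ms
Proportion correct = 9/12
IES = 655.3333 / (9/12) = 873.778 ms

873.8 ms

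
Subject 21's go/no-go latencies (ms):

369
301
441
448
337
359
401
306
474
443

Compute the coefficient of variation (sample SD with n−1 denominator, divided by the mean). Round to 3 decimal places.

n = 10, Σ = 3879, M = 387.9000
Σ(x−M)² = 35094.900; s = √(35094.900/9) = 62.4454
CV = 62.4454 / 387.9000 = 0.16098

0.161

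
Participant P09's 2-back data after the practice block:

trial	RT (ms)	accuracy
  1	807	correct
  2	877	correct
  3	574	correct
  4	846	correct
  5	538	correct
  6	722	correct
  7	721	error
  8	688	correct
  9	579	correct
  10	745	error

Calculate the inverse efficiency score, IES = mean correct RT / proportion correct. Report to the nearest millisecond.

880 ms

Correct trials (n=8): 807, 877, 574, 846, 538, 722, 688, 579
Mean correct RT = 5631/8 = 703.8750 ms
Proportion correct = 8/10
IES = 703.8750 / (8/10) = 879.844 ms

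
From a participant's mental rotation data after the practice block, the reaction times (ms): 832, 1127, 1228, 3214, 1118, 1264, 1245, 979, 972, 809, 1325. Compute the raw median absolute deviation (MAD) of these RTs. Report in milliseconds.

Sorted: 809, 832, 972, 979, 1118, 1127, 1228, 1245, 1264, 1325, 3214 → median = 1127
|x − 1127|: 295, 0, 101, 2087, 9, 137, 118, 148, 155, 318, 198
Sorted deviations: 0, 9, 101, 118, 137, 148, 155, 198, 295, 318, 2087 → MAD = 148

148 ms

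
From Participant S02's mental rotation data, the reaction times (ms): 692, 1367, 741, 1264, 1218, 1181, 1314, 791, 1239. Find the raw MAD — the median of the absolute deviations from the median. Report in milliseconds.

96 ms

Sorted: 692, 741, 791, 1181, 1218, 1239, 1264, 1314, 1367 → median = 1218
|x − 1218|: 526, 149, 477, 46, 0, 37, 96, 427, 21
Sorted deviations: 0, 21, 37, 46, 96, 149, 427, 477, 526 → MAD = 96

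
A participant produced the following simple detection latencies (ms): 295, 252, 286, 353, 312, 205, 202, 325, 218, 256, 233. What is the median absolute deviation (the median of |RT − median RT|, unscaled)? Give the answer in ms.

Sorted: 202, 205, 218, 233, 252, 256, 286, 295, 312, 325, 353 → median = 256
|x − 256|: 39, 4, 30, 97, 56, 51, 54, 69, 38, 0, 23
Sorted deviations: 0, 4, 23, 30, 38, 39, 51, 54, 56, 69, 97 → MAD = 39

39 ms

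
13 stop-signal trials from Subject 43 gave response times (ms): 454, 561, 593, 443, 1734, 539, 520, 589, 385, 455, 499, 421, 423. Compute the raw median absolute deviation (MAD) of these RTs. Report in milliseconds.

Sorted: 385, 421, 423, 443, 454, 455, 499, 520, 539, 561, 589, 593, 1734 → median = 499
|x − 499|: 45, 62, 94, 56, 1235, 40, 21, 90, 114, 44, 0, 78, 76
Sorted deviations: 0, 21, 40, 44, 45, 56, 62, 76, 78, 90, 94, 114, 1235 → MAD = 62

62 ms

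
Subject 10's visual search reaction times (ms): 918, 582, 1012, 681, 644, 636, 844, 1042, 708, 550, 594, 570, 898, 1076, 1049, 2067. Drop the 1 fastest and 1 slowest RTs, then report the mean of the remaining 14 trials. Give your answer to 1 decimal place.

803.9 ms

Sorted: 550, 570, 582, 594, 636, 644, 681, 708, 844, 898, 918, 1012, 1042, 1049, 1076, 2067
Drop lowest 1 (550) and highest 1 (2067)
Remaining (n=14): Σ = 11254, mean = 11254/14 = 803.857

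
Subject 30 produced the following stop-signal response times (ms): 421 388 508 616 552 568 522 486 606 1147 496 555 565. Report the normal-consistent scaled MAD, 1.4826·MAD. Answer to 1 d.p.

80.1 ms

Sorted: 388, 421, 486, 496, 508, 522, 552, 555, 565, 568, 606, 616, 1147 → median = 552
|x − 552| sorted: 0, 3, 13, 16, 30, 44, 54, 56, 64, 66, 131, 164, 595 → MAD = 54
Robust SD ≈ 1.4826 × 54 = 80.060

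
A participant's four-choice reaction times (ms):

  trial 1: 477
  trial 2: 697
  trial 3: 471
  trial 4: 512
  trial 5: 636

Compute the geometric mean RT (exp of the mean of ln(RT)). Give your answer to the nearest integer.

ln(RT): 6.1675, 6.5468, 6.1549, 6.2383, 6.4552
Mean ln(RT) = 31.5627/5 = 6.31254
Geometric mean = exp(6.31254) = 551.44 ms

551 ms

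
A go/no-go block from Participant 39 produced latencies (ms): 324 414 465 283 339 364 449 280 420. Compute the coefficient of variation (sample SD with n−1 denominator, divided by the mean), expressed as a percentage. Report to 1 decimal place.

n = 9, Σ = 3338, M = 370.8889
Σ(x−M)² = 38476.889; s = √(38476.889/8) = 69.3514
CV = 69.3514 / 370.8889 = 0.18699 = 18.699%

18.7%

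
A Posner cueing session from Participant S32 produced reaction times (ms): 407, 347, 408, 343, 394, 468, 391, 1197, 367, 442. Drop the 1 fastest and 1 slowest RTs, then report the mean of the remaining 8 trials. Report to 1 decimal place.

Sorted: 343, 347, 367, 391, 394, 407, 408, 442, 468, 1197
Drop lowest 1 (343) and highest 1 (1197)
Remaining (n=8): Σ = 3224, mean = 3224/8 = 403.000

403.0 ms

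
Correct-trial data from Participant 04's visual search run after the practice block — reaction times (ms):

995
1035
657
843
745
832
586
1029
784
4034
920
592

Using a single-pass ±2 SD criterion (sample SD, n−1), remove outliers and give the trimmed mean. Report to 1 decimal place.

819.8 ms

n = 12, ΣRT = 13052, M = 1087.667
Σ(x−M)² = 9741484.67; s = √(9741484.67/11) = 941.058
Cutoffs: 1087.667 ± 2·941.058 → [-794.4, 2969.8]
Outside: 4034 → excluded.
Retained (n=11): Σ = 9018, mean = 9018/11 = 819.818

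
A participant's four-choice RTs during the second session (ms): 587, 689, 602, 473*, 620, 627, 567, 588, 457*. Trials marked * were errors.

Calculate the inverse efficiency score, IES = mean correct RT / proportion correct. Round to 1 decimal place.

Correct trials (n=7): 587, 689, 602, 620, 627, 567, 588
Mean correct RT = 4280/7 = 611.4286 ms
Proportion correct = 7/9
IES = 611.4286 / (7/9) = 786.122 ms

786.1 ms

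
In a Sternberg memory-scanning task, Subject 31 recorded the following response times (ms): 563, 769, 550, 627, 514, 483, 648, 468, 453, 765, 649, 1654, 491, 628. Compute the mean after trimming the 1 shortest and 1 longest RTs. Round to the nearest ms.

596 ms

Sorted: 453, 468, 483, 491, 514, 550, 563, 627, 628, 648, 649, 765, 769, 1654
Drop lowest 1 (453) and highest 1 (1654)
Remaining (n=12): Σ = 7155, mean = 7155/12 = 596.250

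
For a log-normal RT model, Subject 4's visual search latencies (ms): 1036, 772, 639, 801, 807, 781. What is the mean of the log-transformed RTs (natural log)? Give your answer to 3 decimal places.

6.682

ln(RT): 6.9431, 6.6490, 6.4599, 6.6859, 6.6933, 6.6606
Σ ln(RT) = 40.0918
Mean = 40.0918/6 = 6.68196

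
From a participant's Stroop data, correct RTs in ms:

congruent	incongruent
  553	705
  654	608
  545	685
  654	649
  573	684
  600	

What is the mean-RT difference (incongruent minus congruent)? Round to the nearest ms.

M(congruent) = 3579/6 = 596.500
M(incongruent) = 3331/5 = 666.200
Difference = 666.200 − 596.500 = 69.700 ms

70 ms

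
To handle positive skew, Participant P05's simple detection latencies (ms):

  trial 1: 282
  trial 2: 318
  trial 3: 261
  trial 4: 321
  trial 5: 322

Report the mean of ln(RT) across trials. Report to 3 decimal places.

ln(RT): 5.6419, 5.7621, 5.5645, 5.7714, 5.7746
Σ ln(RT) = 28.5145
Mean = 28.5145/5 = 5.70289

5.703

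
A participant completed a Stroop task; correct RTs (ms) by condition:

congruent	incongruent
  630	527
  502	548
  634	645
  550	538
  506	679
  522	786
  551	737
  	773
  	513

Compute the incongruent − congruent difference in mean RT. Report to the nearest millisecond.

82 ms

M(congruent) = 3895/7 = 556.429
M(incongruent) = 5746/9 = 638.444
Difference = 638.444 − 556.429 = 82.016 ms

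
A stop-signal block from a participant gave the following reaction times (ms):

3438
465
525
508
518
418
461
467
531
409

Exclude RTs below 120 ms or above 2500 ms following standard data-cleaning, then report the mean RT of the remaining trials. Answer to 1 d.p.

Excluded: 3438
Retained (n=9): Σ = 4302
Mean = 4302/9 = 478.0000

478.0 ms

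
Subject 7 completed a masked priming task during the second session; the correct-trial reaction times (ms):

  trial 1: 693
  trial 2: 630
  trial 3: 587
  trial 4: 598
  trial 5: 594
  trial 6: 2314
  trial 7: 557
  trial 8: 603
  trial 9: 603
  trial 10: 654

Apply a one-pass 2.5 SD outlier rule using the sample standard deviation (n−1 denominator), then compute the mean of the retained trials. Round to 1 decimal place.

n = 10, ΣRT = 7833, M = 783.300
Σ(x−M)² = 2616348.10; s = √(2616348.10/9) = 539.171
Cutoffs: 783.300 ± 2.5·539.171 → [-564.6, 2131.2]
Outside: 2314 → excluded.
Retained (n=9): Σ = 5519, mean = 5519/9 = 613.222

613.2 ms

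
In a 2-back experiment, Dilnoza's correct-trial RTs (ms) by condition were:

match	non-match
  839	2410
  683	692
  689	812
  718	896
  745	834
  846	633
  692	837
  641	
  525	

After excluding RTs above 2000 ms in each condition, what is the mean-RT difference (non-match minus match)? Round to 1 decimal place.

non-match: exclude 2410
M(match) = 6378/9 = 708.667
M(non-match) = 4704/6 = 784.000
Difference = 784.000 − 708.667 = 75.333 ms

75.3 ms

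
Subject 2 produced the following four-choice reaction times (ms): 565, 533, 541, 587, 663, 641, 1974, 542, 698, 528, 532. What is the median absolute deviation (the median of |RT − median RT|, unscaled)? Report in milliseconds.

33 ms

Sorted: 528, 532, 533, 541, 542, 565, 587, 641, 663, 698, 1974 → median = 565
|x − 565|: 0, 32, 24, 22, 98, 76, 1409, 23, 133, 37, 33
Sorted deviations: 0, 22, 23, 24, 32, 33, 37, 76, 98, 133, 1409 → MAD = 33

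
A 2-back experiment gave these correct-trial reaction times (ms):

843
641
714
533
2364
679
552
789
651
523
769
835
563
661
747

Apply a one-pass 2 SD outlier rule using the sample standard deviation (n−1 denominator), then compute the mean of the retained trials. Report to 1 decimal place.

n = 15, ΣRT = 11864, M = 790.933
Σ(x−M)² = 2806358.93; s = √(2806358.93/14) = 447.721
Cutoffs: 790.933 ± 2·447.721 → [-104.5, 1686.4]
Outside: 2364 → excluded.
Retained (n=14): Σ = 9500, mean = 9500/14 = 678.571

678.6 ms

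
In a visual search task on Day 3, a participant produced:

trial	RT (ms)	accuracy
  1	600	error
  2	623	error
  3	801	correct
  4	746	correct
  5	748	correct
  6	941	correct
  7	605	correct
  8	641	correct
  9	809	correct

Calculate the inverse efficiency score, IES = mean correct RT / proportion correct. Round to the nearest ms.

972 ms

Correct trials (n=7): 801, 746, 748, 941, 605, 641, 809
Mean correct RT = 5291/7 = 755.8571 ms
Proportion correct = 7/9
IES = 755.8571 / (7/9) = 971.816 ms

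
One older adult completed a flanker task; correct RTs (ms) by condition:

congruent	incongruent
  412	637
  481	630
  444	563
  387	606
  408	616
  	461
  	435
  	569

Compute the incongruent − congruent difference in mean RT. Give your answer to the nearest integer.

M(congruent) = 2132/5 = 426.400
M(incongruent) = 4517/8 = 564.625
Difference = 564.625 − 426.400 = 138.225 ms

138 ms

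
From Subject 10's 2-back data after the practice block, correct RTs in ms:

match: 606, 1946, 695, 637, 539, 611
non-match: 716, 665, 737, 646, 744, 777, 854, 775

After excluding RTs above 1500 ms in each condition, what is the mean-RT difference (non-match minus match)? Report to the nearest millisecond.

122 ms

match: exclude 1946
M(match) = 3088/5 = 617.600
M(non-match) = 5914/8 = 739.250
Difference = 739.250 − 617.600 = 121.650 ms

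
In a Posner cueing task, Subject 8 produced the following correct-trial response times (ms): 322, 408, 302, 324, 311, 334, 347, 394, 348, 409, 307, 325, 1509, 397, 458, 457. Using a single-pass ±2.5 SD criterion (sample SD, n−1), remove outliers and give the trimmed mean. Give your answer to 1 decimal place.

362.9 ms

n = 16, ΣRT = 6952, M = 434.500
Σ(x−M)² = 1271168.00; s = √(1271168.00/15) = 291.109
Cutoffs: 434.500 ± 2.5·291.109 → [-293.3, 1162.3]
Outside: 1509 → excluded.
Retained (n=15): Σ = 5443, mean = 5443/15 = 362.867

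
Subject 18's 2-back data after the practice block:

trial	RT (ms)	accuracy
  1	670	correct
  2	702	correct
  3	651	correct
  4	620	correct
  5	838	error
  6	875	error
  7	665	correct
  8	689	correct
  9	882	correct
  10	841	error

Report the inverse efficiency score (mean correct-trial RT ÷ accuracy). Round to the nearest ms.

996 ms

Correct trials (n=7): 670, 702, 651, 620, 665, 689, 882
Mean correct RT = 4879/7 = 697.0000 ms
Proportion correct = 7/10
IES = 697.0000 / (7/10) = 995.714 ms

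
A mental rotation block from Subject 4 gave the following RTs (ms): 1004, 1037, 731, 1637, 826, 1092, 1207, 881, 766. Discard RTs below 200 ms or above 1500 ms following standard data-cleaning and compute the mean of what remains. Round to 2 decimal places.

Excluded: 1637
Retained (n=8): Σ = 7544
Mean = 7544/8 = 943.0000

943.00 ms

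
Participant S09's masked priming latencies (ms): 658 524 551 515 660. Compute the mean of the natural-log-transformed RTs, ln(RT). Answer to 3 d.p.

ln(RT): 6.4892, 6.2615, 6.3117, 6.2442, 6.4922
Σ ln(RT) = 31.7988
Mean = 31.7988/5 = 6.35977

6.360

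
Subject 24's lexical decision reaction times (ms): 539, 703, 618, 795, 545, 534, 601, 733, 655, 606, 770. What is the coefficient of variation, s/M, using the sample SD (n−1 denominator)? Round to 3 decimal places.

0.145

n = 11, Σ = 7099, M = 645.3636
Σ(x−M)² = 87074.545; s = √(87074.545/10) = 93.3137
CV = 93.3137 / 645.3636 = 0.14459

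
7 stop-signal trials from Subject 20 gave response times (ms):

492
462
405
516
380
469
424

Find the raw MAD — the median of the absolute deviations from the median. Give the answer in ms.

Sorted: 380, 405, 424, 462, 469, 492, 516 → median = 462
|x − 462|: 30, 0, 57, 54, 82, 7, 38
Sorted deviations: 0, 7, 30, 38, 54, 57, 82 → MAD = 38

38 ms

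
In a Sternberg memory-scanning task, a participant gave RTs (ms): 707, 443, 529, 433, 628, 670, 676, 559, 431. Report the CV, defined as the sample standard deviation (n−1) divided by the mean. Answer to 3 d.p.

0.197

n = 9, Σ = 5076, M = 564.0000
Σ(x−M)² = 99066.000; s = √(99066.000/8) = 111.2801
CV = 111.2801 / 564.0000 = 0.19731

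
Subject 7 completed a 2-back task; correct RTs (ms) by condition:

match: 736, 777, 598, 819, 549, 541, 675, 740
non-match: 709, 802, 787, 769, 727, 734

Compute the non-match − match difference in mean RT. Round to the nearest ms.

75 ms

M(match) = 5435/8 = 679.375
M(non-match) = 4528/6 = 754.667
Difference = 754.667 − 679.375 = 75.292 ms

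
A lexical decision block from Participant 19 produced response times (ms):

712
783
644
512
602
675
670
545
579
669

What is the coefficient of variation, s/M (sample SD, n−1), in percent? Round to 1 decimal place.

n = 10, Σ = 6391, M = 639.1000
Σ(x−M)² = 59180.900; s = √(59180.900/9) = 81.0904
CV = 81.0904 / 639.1000 = 0.12688 = 12.688%

12.7%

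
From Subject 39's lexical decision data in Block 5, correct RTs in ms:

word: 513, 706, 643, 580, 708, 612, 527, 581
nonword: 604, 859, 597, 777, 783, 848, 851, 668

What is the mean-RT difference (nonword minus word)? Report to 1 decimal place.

M(word) = 4870/8 = 608.750
M(nonword) = 5987/8 = 748.375
Difference = 748.375 − 608.750 = 139.625 ms

139.6 ms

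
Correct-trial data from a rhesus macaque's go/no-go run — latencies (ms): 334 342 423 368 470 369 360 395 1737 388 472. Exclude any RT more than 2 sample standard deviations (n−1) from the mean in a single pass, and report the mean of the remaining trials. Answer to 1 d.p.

392.1 ms

n = 11, ΣRT = 5658, M = 514.364
Σ(x−M)² = 1665786.55; s = √(1665786.55/10) = 408.140
Cutoffs: 514.364 ± 2·408.140 → [-301.9, 1330.6]
Outside: 1737 → excluded.
Retained (n=10): Σ = 3921, mean = 3921/10 = 392.100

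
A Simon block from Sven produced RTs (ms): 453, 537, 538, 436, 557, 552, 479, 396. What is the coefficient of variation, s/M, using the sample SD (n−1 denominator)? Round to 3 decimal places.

n = 8, Σ = 3948, M = 493.5000
Σ(x−M)² = 25990.000; s = √(25990.000/7) = 60.9332
CV = 60.9332 / 493.5000 = 0.12347

0.123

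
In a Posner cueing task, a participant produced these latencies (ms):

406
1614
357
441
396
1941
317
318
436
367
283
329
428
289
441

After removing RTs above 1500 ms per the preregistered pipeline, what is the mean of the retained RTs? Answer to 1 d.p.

369.8 ms

Excluded: 1614, 1941
Retained (n=13): Σ = 4808
Mean = 4808/13 = 369.8462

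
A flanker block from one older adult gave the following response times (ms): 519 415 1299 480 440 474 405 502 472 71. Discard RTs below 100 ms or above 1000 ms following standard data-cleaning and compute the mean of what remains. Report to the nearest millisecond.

Excluded: 71, 1299
Retained (n=8): Σ = 3707
Mean = 3707/8 = 463.3750

463 ms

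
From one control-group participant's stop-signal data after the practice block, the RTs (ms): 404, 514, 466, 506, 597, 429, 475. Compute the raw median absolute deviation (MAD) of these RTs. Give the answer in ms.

39 ms

Sorted: 404, 429, 466, 475, 506, 514, 597 → median = 475
|x − 475|: 71, 39, 9, 31, 122, 46, 0
Sorted deviations: 0, 9, 31, 39, 46, 71, 122 → MAD = 39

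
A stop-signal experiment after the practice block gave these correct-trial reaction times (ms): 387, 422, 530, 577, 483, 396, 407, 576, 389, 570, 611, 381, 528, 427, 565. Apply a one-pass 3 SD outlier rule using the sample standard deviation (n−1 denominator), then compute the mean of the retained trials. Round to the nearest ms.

483 ms

n = 15, ΣRT = 7249, M = 483.267
Σ(x−M)² = 101052.93; s = √(101052.93/14) = 84.959
Cutoffs: 483.267 ± 3·84.959 → [228.4, 738.1]
No RTs fall outside the cutoffs; all 15 retained. Mean = 7249/15 = 483.267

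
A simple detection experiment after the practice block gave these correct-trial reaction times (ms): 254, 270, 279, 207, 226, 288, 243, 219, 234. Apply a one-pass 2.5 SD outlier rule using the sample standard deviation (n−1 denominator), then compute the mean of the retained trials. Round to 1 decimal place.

246.7 ms

n = 9, ΣRT = 2220, M = 246.667
Σ(x−M)² = 6292.00; s = √(6292.00/8) = 28.045
Cutoffs: 246.667 ± 2.5·28.045 → [176.6, 316.8]
No RTs fall outside the cutoffs; all 9 retained. Mean = 2220/9 = 246.667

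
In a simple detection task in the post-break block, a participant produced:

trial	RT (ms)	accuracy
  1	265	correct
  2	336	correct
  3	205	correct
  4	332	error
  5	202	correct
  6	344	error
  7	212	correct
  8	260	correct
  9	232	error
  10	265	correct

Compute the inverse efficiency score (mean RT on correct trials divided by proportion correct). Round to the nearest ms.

Correct trials (n=7): 265, 336, 205, 202, 212, 260, 265
Mean correct RT = 1745/7 = 249.2857 ms
Proportion correct = 7/10
IES = 249.2857 / (7/10) = 356.122 ms

356 ms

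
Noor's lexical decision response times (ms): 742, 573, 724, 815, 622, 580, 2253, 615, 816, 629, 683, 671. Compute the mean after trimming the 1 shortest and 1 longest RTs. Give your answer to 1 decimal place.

Sorted: 573, 580, 615, 622, 629, 671, 683, 724, 742, 815, 816, 2253
Drop lowest 1 (573) and highest 1 (2253)
Remaining (n=10): Σ = 6897, mean = 6897/10 = 689.700

689.7 ms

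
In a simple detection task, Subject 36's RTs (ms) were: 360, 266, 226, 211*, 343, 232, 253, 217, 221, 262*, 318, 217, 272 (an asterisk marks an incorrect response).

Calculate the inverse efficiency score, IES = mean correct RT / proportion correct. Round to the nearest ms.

Correct trials (n=11): 360, 266, 226, 343, 232, 253, 217, 221, 318, 217, 272
Mean correct RT = 2925/11 = 265.9091 ms
Proportion correct = 11/13
IES = 265.9091 / (11/13) = 314.256 ms

314 ms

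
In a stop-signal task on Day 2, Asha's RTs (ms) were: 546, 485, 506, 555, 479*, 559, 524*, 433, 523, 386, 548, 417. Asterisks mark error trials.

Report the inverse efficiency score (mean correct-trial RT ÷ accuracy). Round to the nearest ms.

Correct trials (n=10): 546, 485, 506, 555, 559, 433, 523, 386, 548, 417
Mean correct RT = 4958/10 = 495.8000 ms
Proportion correct = 10/12
IES = 495.8000 / (10/12) = 594.960 ms

595 ms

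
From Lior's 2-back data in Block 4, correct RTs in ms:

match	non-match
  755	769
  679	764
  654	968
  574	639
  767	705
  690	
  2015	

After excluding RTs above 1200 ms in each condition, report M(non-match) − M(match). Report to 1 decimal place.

match: exclude 2015
M(match) = 4119/6 = 686.500
M(non-match) = 3845/5 = 769.000
Difference = 769.000 − 686.500 = 82.500 ms

82.5 ms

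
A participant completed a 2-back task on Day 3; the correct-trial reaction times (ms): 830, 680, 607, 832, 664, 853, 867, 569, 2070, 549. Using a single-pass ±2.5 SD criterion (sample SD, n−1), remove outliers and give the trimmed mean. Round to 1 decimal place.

716.8 ms

n = 10, ΣRT = 8521, M = 852.100
Σ(x−M)² = 1781484.90; s = √(1781484.90/9) = 444.908
Cutoffs: 852.100 ± 2.5·444.908 → [-260.2, 1964.4]
Outside: 2070 → excluded.
Retained (n=9): Σ = 6451, mean = 6451/9 = 716.778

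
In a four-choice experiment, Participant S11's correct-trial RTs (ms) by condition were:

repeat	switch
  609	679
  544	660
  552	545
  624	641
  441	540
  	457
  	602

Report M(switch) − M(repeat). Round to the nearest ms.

M(repeat) = 2770/5 = 554.000
M(switch) = 4124/7 = 589.143
Difference = 589.143 − 554.000 = 35.143 ms

35 ms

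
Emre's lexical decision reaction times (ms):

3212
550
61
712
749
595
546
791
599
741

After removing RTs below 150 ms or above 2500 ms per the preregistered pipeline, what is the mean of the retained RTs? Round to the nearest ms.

Excluded: 61, 3212
Retained (n=8): Σ = 5283
Mean = 5283/8 = 660.3750

660 ms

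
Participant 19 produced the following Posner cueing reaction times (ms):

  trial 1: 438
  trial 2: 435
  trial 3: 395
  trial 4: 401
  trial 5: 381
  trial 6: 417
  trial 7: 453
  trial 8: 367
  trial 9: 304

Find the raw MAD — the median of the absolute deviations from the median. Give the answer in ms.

Sorted: 304, 367, 381, 395, 401, 417, 435, 438, 453 → median = 401
|x − 401|: 37, 34, 6, 0, 20, 16, 52, 34, 97
Sorted deviations: 0, 6, 16, 20, 34, 34, 37, 52, 97 → MAD = 34

34 ms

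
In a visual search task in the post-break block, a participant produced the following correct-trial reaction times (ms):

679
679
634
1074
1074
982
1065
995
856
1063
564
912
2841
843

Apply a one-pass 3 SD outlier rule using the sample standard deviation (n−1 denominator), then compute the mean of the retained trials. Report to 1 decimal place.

n = 14, ΣRT = 14261, M = 1018.643
Σ(x−M)² = 3987173.21; s = √(3987173.21/13) = 553.810
Cutoffs: 1018.643 ± 3·553.810 → [-642.8, 2680.1]
Outside: 2841 → excluded.
Retained (n=13): Σ = 11420, mean = 11420/13 = 878.462

878.5 ms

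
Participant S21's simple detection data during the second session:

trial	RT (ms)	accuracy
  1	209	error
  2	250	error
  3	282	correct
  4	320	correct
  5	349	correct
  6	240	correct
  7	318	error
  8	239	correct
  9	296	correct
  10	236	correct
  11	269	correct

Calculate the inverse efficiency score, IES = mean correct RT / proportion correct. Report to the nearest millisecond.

Correct trials (n=8): 282, 320, 349, 240, 239, 296, 236, 269
Mean correct RT = 2231/8 = 278.8750 ms
Proportion correct = 8/11
IES = 278.8750 / (8/11) = 383.453 ms

383 ms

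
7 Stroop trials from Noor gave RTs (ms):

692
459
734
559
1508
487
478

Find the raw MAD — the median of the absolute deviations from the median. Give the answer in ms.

Sorted: 459, 478, 487, 559, 692, 734, 1508 → median = 559
|x − 559|: 133, 100, 175, 0, 949, 72, 81
Sorted deviations: 0, 72, 81, 100, 133, 175, 949 → MAD = 100

100 ms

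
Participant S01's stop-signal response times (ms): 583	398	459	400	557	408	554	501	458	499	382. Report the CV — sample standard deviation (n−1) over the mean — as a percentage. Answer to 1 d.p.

15.1%

n = 11, Σ = 5199, M = 472.6364
Σ(x−M)² = 51056.545; s = √(51056.545/10) = 71.4539
CV = 71.4539 / 472.6364 = 0.15118 = 15.118%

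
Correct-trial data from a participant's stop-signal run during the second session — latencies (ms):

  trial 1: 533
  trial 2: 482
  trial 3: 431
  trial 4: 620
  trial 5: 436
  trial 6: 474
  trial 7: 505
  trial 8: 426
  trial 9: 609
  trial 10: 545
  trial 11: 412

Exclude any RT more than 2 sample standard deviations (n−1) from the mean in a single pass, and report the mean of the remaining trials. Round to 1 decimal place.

497.5 ms

n = 11, ΣRT = 5473, M = 497.545
Σ(x−M)² = 52430.73; s = √(52430.73/10) = 72.409
Cutoffs: 497.545 ± 2·72.409 → [352.7, 642.4]
No RTs fall outside the cutoffs; all 11 retained. Mean = 5473/11 = 497.545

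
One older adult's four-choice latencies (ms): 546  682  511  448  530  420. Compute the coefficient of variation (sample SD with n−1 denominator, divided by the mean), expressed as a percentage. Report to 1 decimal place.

17.6%

n = 6, Σ = 3137, M = 522.8333
Σ(x−M)² = 42236.833; s = √(42236.833/5) = 91.9096
CV = 91.9096 / 522.8333 = 0.17579 = 17.579%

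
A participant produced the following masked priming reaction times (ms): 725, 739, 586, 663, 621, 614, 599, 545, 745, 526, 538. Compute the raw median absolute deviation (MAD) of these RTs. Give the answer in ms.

Sorted: 526, 538, 545, 586, 599, 614, 621, 663, 725, 739, 745 → median = 614
|x − 614|: 111, 125, 28, 49, 7, 0, 15, 69, 131, 88, 76
Sorted deviations: 0, 7, 15, 28, 49, 69, 76, 88, 111, 125, 131 → MAD = 69

69 ms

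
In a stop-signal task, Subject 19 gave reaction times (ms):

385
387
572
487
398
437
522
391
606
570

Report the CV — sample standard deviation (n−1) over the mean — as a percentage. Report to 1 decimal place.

18.3%

n = 10, Σ = 4755, M = 475.5000
Σ(x−M)² = 68218.500; s = √(68218.500/9) = 87.0622
CV = 87.0622 / 475.5000 = 0.18310 = 18.310%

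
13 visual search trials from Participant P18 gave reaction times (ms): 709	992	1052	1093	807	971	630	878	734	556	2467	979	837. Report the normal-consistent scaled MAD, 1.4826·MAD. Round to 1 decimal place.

213.5 ms

Sorted: 556, 630, 709, 734, 807, 837, 878, 971, 979, 992, 1052, 1093, 2467 → median = 878
|x − 878| sorted: 0, 41, 71, 93, 101, 114, 144, 169, 174, 215, 248, 322, 1589 → MAD = 144
Robust SD ≈ 1.4826 × 144 = 213.494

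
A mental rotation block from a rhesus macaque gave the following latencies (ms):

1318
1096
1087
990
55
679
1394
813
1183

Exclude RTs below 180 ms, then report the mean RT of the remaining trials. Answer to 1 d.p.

1070.0 ms

Excluded: 55
Retained (n=8): Σ = 8560
Mean = 8560/8 = 1070.0000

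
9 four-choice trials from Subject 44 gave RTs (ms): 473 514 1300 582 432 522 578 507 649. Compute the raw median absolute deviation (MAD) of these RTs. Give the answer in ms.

56 ms

Sorted: 432, 473, 507, 514, 522, 578, 582, 649, 1300 → median = 522
|x − 522|: 49, 8, 778, 60, 90, 0, 56, 15, 127
Sorted deviations: 0, 8, 15, 49, 56, 60, 90, 127, 778 → MAD = 56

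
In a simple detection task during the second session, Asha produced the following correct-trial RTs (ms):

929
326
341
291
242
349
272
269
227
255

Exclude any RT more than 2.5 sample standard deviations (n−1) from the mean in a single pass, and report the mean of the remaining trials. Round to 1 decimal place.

285.8 ms

n = 10, ΣRT = 3501, M = 350.100
Σ(x−M)² = 387842.90; s = √(387842.90/9) = 207.590
Cutoffs: 350.100 ± 2.5·207.590 → [-168.9, 869.1]
Outside: 929 → excluded.
Retained (n=9): Σ = 2572, mean = 2572/9 = 285.778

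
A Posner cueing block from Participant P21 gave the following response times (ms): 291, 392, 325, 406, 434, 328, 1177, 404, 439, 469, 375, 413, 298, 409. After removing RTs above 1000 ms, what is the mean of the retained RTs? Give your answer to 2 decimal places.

Excluded: 1177
Retained (n=13): Σ = 4983
Mean = 4983/13 = 383.3077

383.31 ms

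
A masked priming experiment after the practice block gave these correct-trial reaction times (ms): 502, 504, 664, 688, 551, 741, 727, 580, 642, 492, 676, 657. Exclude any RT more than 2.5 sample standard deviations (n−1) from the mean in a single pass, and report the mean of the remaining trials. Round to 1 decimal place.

n = 12, ΣRT = 7424, M = 618.667
Σ(x−M)² = 87742.67; s = √(87742.67/11) = 89.312
Cutoffs: 618.667 ± 2.5·89.312 → [395.4, 841.9]
No RTs fall outside the cutoffs; all 12 retained. Mean = 7424/12 = 618.667

618.7 ms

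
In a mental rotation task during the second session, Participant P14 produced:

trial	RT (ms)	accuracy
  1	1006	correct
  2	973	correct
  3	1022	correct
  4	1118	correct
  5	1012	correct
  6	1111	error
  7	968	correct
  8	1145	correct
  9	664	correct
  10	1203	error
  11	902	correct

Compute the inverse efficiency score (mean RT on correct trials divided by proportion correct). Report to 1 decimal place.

1196.4 ms

Correct trials (n=9): 1006, 973, 1022, 1118, 1012, 968, 1145, 664, 902
Mean correct RT = 8810/9 = 978.8889 ms
Proportion correct = 9/11
IES = 978.8889 / (9/11) = 1196.420 ms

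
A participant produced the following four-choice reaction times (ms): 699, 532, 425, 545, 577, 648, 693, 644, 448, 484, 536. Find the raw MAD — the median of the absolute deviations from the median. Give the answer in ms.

97 ms

Sorted: 425, 448, 484, 532, 536, 545, 577, 644, 648, 693, 699 → median = 545
|x − 545|: 154, 13, 120, 0, 32, 103, 148, 99, 97, 61, 9
Sorted deviations: 0, 9, 13, 32, 61, 97, 99, 103, 120, 148, 154 → MAD = 97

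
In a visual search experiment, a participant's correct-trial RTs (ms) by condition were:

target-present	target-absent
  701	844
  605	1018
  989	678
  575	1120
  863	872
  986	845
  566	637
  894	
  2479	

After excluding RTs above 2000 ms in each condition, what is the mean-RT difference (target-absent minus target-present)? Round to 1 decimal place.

86.8 ms

target-present: exclude 2479
M(target-present) = 6179/8 = 772.375
M(target-absent) = 6014/7 = 859.143
Difference = 859.143 − 772.375 = 86.768 ms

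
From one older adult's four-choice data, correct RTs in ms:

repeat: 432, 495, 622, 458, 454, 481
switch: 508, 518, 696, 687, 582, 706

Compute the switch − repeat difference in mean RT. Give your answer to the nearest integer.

M(repeat) = 2942/6 = 490.333
M(switch) = 3697/6 = 616.167
Difference = 616.167 − 490.333 = 125.833 ms

126 ms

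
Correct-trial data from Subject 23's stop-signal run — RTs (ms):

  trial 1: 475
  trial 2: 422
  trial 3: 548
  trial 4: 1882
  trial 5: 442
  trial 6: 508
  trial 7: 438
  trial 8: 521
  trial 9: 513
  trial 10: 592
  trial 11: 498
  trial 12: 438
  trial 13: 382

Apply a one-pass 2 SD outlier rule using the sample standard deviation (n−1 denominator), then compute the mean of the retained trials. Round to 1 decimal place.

481.4 ms

n = 13, ΣRT = 7659, M = 589.154
Σ(x−M)² = 1849725.69; s = √(1849725.69/12) = 392.612
Cutoffs: 589.154 ± 2·392.612 → [-196.1, 1374.4]
Outside: 1882 → excluded.
Retained (n=12): Σ = 5777, mean = 5777/12 = 481.417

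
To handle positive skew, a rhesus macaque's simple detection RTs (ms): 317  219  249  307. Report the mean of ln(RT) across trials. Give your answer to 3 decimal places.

5.598

ln(RT): 5.7589, 5.3891, 5.5175, 5.7268
Σ ln(RT) = 22.3923
Mean = 22.3923/4 = 5.59807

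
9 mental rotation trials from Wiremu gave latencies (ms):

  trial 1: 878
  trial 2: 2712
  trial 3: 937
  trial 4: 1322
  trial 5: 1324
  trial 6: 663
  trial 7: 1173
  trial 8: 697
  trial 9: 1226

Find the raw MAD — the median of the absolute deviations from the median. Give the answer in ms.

236 ms

Sorted: 663, 697, 878, 937, 1173, 1226, 1322, 1324, 2712 → median = 1173
|x − 1173|: 295, 1539, 236, 149, 151, 510, 0, 476, 53
Sorted deviations: 0, 53, 149, 151, 236, 295, 476, 510, 1539 → MAD = 236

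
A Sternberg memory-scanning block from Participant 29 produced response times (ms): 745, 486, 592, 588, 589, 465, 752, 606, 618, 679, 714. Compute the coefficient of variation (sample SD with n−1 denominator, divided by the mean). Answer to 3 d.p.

0.153

n = 11, Σ = 6834, M = 621.2727
Σ(x−M)² = 90298.182; s = √(90298.182/10) = 95.0254
CV = 95.0254 / 621.2727 = 0.15295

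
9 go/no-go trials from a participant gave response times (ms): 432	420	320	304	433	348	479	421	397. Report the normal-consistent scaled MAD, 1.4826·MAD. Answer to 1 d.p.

34.1 ms

Sorted: 304, 320, 348, 397, 420, 421, 432, 433, 479 → median = 420
|x − 420| sorted: 0, 1, 12, 13, 23, 59, 72, 100, 116 → MAD = 23
Robust SD ≈ 1.4826 × 23 = 34.100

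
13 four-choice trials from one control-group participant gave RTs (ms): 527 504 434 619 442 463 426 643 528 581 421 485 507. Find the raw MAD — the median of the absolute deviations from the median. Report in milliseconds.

Sorted: 421, 426, 434, 442, 463, 485, 504, 507, 527, 528, 581, 619, 643 → median = 504
|x − 504|: 23, 0, 70, 115, 62, 41, 78, 139, 24, 77, 83, 19, 3
Sorted deviations: 0, 3, 19, 23, 24, 41, 62, 70, 77, 78, 83, 115, 139 → MAD = 62

62 ms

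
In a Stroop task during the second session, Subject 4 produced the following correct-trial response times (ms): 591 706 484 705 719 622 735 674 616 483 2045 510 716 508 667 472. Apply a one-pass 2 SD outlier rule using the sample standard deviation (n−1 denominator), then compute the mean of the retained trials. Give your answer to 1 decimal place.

n = 16, ΣRT = 11253, M = 703.312
Σ(x−M)² = 2056231.44; s = √(2056231.44/15) = 370.246
Cutoffs: 703.312 ± 2·370.246 → [-37.2, 1443.8]
Outside: 2045 → excluded.
Retained (n=15): Σ = 9208, mean = 9208/15 = 613.867

613.9 ms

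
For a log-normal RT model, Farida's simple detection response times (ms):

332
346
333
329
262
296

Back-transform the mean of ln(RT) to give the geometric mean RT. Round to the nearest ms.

315 ms

ln(RT): 5.8051, 5.8464, 5.8081, 5.7961, 5.5683, 5.6904
Mean ln(RT) = 34.5145/6 = 5.75241
Geometric mean = exp(5.75241) = 314.95 ms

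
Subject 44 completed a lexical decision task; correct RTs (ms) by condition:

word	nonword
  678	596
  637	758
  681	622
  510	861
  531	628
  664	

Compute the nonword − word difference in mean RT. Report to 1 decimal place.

M(word) = 3701/6 = 616.833
M(nonword) = 3465/5 = 693.000
Difference = 693.000 − 616.833 = 76.167 ms

76.2 ms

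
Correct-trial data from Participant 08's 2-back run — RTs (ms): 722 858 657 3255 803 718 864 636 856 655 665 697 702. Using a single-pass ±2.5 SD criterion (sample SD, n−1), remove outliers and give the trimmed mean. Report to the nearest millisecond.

736 ms

n = 13, ΣRT = 12088, M = 929.846
Σ(x−M)² = 5938065.69; s = √(5938065.69/12) = 703.448
Cutoffs: 929.846 ± 2.5·703.448 → [-828.8, 2688.5]
Outside: 3255 → excluded.
Retained (n=12): Σ = 8833, mean = 8833/12 = 736.083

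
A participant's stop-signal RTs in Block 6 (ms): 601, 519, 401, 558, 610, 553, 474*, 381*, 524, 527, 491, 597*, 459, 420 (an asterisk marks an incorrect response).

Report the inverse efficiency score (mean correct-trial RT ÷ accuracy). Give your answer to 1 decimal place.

Correct trials (n=11): 601, 519, 401, 558, 610, 553, 524, 527, 491, 459, 420
Mean correct RT = 5663/11 = 514.8182 ms
Proportion correct = 11/14
IES = 514.8182 / (11/14) = 655.223 ms

655.2 ms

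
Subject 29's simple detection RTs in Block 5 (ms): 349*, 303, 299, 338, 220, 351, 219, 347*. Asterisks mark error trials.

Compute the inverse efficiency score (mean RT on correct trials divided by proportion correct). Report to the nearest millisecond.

384 ms

Correct trials (n=6): 303, 299, 338, 220, 351, 219
Mean correct RT = 1730/6 = 288.3333 ms
Proportion correct = 6/8
IES = 288.3333 / (6/8) = 384.444 ms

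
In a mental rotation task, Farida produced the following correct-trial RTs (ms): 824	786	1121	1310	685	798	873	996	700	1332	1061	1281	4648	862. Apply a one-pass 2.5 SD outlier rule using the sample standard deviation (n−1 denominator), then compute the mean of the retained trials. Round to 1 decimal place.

n = 14, ΣRT = 17277, M = 1234.071
Σ(x−M)² = 13186488.93; s = √(13186488.93/13) = 1007.147
Cutoffs: 1234.071 ± 2.5·1007.147 → [-1283.8, 3751.9]
Outside: 4648 → excluded.
Retained (n=13): Σ = 12629, mean = 12629/13 = 971.462

971.5 ms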